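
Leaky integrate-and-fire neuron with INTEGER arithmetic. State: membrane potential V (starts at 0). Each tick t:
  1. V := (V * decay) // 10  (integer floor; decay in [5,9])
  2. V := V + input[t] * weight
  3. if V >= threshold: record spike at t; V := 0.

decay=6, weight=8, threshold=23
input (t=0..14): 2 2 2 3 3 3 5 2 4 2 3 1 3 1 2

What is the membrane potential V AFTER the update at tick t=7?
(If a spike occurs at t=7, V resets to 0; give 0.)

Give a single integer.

Answer: 16

Derivation:
t=0: input=2 -> V=16
t=1: input=2 -> V=0 FIRE
t=2: input=2 -> V=16
t=3: input=3 -> V=0 FIRE
t=4: input=3 -> V=0 FIRE
t=5: input=3 -> V=0 FIRE
t=6: input=5 -> V=0 FIRE
t=7: input=2 -> V=16
t=8: input=4 -> V=0 FIRE
t=9: input=2 -> V=16
t=10: input=3 -> V=0 FIRE
t=11: input=1 -> V=8
t=12: input=3 -> V=0 FIRE
t=13: input=1 -> V=8
t=14: input=2 -> V=20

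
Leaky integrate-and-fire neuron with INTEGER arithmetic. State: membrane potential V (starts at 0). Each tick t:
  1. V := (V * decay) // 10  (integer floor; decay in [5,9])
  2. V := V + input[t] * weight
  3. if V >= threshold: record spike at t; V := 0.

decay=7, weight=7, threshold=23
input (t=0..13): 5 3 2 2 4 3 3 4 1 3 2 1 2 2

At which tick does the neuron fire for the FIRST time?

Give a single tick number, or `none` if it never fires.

t=0: input=5 -> V=0 FIRE
t=1: input=3 -> V=21
t=2: input=2 -> V=0 FIRE
t=3: input=2 -> V=14
t=4: input=4 -> V=0 FIRE
t=5: input=3 -> V=21
t=6: input=3 -> V=0 FIRE
t=7: input=4 -> V=0 FIRE
t=8: input=1 -> V=7
t=9: input=3 -> V=0 FIRE
t=10: input=2 -> V=14
t=11: input=1 -> V=16
t=12: input=2 -> V=0 FIRE
t=13: input=2 -> V=14

Answer: 0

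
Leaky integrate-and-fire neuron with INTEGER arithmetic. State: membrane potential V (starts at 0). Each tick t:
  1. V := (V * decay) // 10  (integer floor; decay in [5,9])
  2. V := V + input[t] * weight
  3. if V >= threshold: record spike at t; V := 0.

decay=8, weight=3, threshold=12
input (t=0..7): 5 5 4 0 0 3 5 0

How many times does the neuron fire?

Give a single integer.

t=0: input=5 -> V=0 FIRE
t=1: input=5 -> V=0 FIRE
t=2: input=4 -> V=0 FIRE
t=3: input=0 -> V=0
t=4: input=0 -> V=0
t=5: input=3 -> V=9
t=6: input=5 -> V=0 FIRE
t=7: input=0 -> V=0

Answer: 4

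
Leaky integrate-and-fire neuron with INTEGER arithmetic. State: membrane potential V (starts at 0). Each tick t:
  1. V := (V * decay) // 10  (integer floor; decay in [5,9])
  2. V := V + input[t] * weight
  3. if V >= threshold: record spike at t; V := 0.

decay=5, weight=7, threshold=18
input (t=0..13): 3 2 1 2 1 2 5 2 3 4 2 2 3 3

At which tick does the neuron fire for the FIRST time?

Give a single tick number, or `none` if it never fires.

t=0: input=3 -> V=0 FIRE
t=1: input=2 -> V=14
t=2: input=1 -> V=14
t=3: input=2 -> V=0 FIRE
t=4: input=1 -> V=7
t=5: input=2 -> V=17
t=6: input=5 -> V=0 FIRE
t=7: input=2 -> V=14
t=8: input=3 -> V=0 FIRE
t=9: input=4 -> V=0 FIRE
t=10: input=2 -> V=14
t=11: input=2 -> V=0 FIRE
t=12: input=3 -> V=0 FIRE
t=13: input=3 -> V=0 FIRE

Answer: 0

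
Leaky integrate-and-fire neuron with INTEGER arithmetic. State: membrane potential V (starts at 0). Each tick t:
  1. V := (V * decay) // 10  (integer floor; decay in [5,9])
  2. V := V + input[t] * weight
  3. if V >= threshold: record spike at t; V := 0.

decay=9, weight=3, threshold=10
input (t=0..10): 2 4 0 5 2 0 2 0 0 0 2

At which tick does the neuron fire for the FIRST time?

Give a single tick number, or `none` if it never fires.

t=0: input=2 -> V=6
t=1: input=4 -> V=0 FIRE
t=2: input=0 -> V=0
t=3: input=5 -> V=0 FIRE
t=4: input=2 -> V=6
t=5: input=0 -> V=5
t=6: input=2 -> V=0 FIRE
t=7: input=0 -> V=0
t=8: input=0 -> V=0
t=9: input=0 -> V=0
t=10: input=2 -> V=6

Answer: 1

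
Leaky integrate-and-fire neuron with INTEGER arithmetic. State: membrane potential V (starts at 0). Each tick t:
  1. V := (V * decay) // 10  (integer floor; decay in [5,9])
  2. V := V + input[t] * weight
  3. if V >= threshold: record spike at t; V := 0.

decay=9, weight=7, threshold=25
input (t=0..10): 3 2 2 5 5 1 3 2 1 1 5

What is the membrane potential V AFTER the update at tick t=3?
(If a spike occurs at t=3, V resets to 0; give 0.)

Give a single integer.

t=0: input=3 -> V=21
t=1: input=2 -> V=0 FIRE
t=2: input=2 -> V=14
t=3: input=5 -> V=0 FIRE
t=4: input=5 -> V=0 FIRE
t=5: input=1 -> V=7
t=6: input=3 -> V=0 FIRE
t=7: input=2 -> V=14
t=8: input=1 -> V=19
t=9: input=1 -> V=24
t=10: input=5 -> V=0 FIRE

Answer: 0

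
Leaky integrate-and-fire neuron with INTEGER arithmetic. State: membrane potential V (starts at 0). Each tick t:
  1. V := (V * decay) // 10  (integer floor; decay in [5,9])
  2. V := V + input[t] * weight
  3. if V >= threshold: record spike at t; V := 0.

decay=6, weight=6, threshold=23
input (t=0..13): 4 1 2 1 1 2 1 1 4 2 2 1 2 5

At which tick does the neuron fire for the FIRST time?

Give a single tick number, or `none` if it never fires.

t=0: input=4 -> V=0 FIRE
t=1: input=1 -> V=6
t=2: input=2 -> V=15
t=3: input=1 -> V=15
t=4: input=1 -> V=15
t=5: input=2 -> V=21
t=6: input=1 -> V=18
t=7: input=1 -> V=16
t=8: input=4 -> V=0 FIRE
t=9: input=2 -> V=12
t=10: input=2 -> V=19
t=11: input=1 -> V=17
t=12: input=2 -> V=22
t=13: input=5 -> V=0 FIRE

Answer: 0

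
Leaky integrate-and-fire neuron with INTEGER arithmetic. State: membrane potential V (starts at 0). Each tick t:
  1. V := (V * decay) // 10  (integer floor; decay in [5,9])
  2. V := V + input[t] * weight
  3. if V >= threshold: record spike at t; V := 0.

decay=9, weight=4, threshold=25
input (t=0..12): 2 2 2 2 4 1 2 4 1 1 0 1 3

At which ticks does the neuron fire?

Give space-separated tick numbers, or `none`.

Answer: 3 7

Derivation:
t=0: input=2 -> V=8
t=1: input=2 -> V=15
t=2: input=2 -> V=21
t=3: input=2 -> V=0 FIRE
t=4: input=4 -> V=16
t=5: input=1 -> V=18
t=6: input=2 -> V=24
t=7: input=4 -> V=0 FIRE
t=8: input=1 -> V=4
t=9: input=1 -> V=7
t=10: input=0 -> V=6
t=11: input=1 -> V=9
t=12: input=3 -> V=20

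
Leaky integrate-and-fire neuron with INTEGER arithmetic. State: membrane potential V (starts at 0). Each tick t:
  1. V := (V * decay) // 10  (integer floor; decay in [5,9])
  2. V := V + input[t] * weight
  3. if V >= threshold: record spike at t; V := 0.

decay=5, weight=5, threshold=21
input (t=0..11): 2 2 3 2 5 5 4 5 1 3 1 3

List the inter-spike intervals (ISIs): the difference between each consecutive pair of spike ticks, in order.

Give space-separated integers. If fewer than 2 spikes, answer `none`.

t=0: input=2 -> V=10
t=1: input=2 -> V=15
t=2: input=3 -> V=0 FIRE
t=3: input=2 -> V=10
t=4: input=5 -> V=0 FIRE
t=5: input=5 -> V=0 FIRE
t=6: input=4 -> V=20
t=7: input=5 -> V=0 FIRE
t=8: input=1 -> V=5
t=9: input=3 -> V=17
t=10: input=1 -> V=13
t=11: input=3 -> V=0 FIRE

Answer: 2 1 2 4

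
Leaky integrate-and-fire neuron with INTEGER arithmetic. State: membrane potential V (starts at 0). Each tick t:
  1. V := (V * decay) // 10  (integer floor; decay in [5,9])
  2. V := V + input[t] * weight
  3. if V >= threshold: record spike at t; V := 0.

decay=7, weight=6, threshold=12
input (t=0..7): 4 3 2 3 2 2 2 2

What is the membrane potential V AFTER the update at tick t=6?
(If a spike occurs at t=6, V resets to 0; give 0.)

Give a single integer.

t=0: input=4 -> V=0 FIRE
t=1: input=3 -> V=0 FIRE
t=2: input=2 -> V=0 FIRE
t=3: input=3 -> V=0 FIRE
t=4: input=2 -> V=0 FIRE
t=5: input=2 -> V=0 FIRE
t=6: input=2 -> V=0 FIRE
t=7: input=2 -> V=0 FIRE

Answer: 0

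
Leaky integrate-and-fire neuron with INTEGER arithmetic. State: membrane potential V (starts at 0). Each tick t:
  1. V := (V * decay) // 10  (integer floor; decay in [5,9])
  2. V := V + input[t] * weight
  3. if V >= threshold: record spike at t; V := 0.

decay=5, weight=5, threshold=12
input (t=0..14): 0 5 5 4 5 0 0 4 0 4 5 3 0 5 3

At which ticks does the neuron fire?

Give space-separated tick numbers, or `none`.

t=0: input=0 -> V=0
t=1: input=5 -> V=0 FIRE
t=2: input=5 -> V=0 FIRE
t=3: input=4 -> V=0 FIRE
t=4: input=5 -> V=0 FIRE
t=5: input=0 -> V=0
t=6: input=0 -> V=0
t=7: input=4 -> V=0 FIRE
t=8: input=0 -> V=0
t=9: input=4 -> V=0 FIRE
t=10: input=5 -> V=0 FIRE
t=11: input=3 -> V=0 FIRE
t=12: input=0 -> V=0
t=13: input=5 -> V=0 FIRE
t=14: input=3 -> V=0 FIRE

Answer: 1 2 3 4 7 9 10 11 13 14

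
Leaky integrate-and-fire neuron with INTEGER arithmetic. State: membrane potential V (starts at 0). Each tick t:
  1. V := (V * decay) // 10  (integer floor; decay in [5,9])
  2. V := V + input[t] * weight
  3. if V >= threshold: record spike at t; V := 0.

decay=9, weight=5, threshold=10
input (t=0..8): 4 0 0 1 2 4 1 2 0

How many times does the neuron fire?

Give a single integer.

t=0: input=4 -> V=0 FIRE
t=1: input=0 -> V=0
t=2: input=0 -> V=0
t=3: input=1 -> V=5
t=4: input=2 -> V=0 FIRE
t=5: input=4 -> V=0 FIRE
t=6: input=1 -> V=5
t=7: input=2 -> V=0 FIRE
t=8: input=0 -> V=0

Answer: 4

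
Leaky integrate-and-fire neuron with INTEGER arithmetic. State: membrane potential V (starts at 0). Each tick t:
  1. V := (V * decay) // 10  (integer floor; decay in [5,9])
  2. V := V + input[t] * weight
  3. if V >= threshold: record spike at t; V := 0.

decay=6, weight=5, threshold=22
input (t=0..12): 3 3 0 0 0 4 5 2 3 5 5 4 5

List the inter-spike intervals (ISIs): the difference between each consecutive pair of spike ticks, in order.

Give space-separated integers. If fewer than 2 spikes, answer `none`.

Answer: 5 3 1 2

Derivation:
t=0: input=3 -> V=15
t=1: input=3 -> V=0 FIRE
t=2: input=0 -> V=0
t=3: input=0 -> V=0
t=4: input=0 -> V=0
t=5: input=4 -> V=20
t=6: input=5 -> V=0 FIRE
t=7: input=2 -> V=10
t=8: input=3 -> V=21
t=9: input=5 -> V=0 FIRE
t=10: input=5 -> V=0 FIRE
t=11: input=4 -> V=20
t=12: input=5 -> V=0 FIRE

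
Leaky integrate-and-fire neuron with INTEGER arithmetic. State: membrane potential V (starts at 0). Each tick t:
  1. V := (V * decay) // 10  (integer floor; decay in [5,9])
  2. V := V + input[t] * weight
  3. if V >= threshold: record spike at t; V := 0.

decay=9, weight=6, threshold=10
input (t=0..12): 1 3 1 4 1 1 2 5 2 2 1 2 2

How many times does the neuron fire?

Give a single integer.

Answer: 9

Derivation:
t=0: input=1 -> V=6
t=1: input=3 -> V=0 FIRE
t=2: input=1 -> V=6
t=3: input=4 -> V=0 FIRE
t=4: input=1 -> V=6
t=5: input=1 -> V=0 FIRE
t=6: input=2 -> V=0 FIRE
t=7: input=5 -> V=0 FIRE
t=8: input=2 -> V=0 FIRE
t=9: input=2 -> V=0 FIRE
t=10: input=1 -> V=6
t=11: input=2 -> V=0 FIRE
t=12: input=2 -> V=0 FIRE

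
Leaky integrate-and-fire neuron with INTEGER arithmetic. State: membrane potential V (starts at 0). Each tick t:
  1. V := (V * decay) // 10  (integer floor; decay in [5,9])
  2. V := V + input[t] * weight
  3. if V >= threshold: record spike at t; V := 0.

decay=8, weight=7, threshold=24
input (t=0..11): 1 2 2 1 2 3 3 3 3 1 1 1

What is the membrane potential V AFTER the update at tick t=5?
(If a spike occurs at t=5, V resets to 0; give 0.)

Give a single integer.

t=0: input=1 -> V=7
t=1: input=2 -> V=19
t=2: input=2 -> V=0 FIRE
t=3: input=1 -> V=7
t=4: input=2 -> V=19
t=5: input=3 -> V=0 FIRE
t=6: input=3 -> V=21
t=7: input=3 -> V=0 FIRE
t=8: input=3 -> V=21
t=9: input=1 -> V=23
t=10: input=1 -> V=0 FIRE
t=11: input=1 -> V=7

Answer: 0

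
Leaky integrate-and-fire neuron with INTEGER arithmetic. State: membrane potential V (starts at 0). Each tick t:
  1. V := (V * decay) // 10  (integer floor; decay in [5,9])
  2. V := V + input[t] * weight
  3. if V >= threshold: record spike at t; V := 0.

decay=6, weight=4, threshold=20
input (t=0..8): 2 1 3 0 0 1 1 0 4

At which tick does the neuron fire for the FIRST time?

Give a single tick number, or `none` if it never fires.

t=0: input=2 -> V=8
t=1: input=1 -> V=8
t=2: input=3 -> V=16
t=3: input=0 -> V=9
t=4: input=0 -> V=5
t=5: input=1 -> V=7
t=6: input=1 -> V=8
t=7: input=0 -> V=4
t=8: input=4 -> V=18

Answer: none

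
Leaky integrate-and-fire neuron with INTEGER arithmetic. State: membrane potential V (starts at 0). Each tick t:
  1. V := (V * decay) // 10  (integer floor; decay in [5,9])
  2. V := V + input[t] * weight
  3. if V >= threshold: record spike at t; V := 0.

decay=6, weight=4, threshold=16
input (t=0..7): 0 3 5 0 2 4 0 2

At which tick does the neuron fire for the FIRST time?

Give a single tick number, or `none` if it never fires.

Answer: 2

Derivation:
t=0: input=0 -> V=0
t=1: input=3 -> V=12
t=2: input=5 -> V=0 FIRE
t=3: input=0 -> V=0
t=4: input=2 -> V=8
t=5: input=4 -> V=0 FIRE
t=6: input=0 -> V=0
t=7: input=2 -> V=8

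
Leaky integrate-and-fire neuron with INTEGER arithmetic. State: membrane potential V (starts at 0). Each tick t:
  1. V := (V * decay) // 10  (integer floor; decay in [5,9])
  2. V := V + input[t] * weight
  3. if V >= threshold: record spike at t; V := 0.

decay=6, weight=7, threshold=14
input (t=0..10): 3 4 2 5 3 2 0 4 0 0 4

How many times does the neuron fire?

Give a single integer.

t=0: input=3 -> V=0 FIRE
t=1: input=4 -> V=0 FIRE
t=2: input=2 -> V=0 FIRE
t=3: input=5 -> V=0 FIRE
t=4: input=3 -> V=0 FIRE
t=5: input=2 -> V=0 FIRE
t=6: input=0 -> V=0
t=7: input=4 -> V=0 FIRE
t=8: input=0 -> V=0
t=9: input=0 -> V=0
t=10: input=4 -> V=0 FIRE

Answer: 8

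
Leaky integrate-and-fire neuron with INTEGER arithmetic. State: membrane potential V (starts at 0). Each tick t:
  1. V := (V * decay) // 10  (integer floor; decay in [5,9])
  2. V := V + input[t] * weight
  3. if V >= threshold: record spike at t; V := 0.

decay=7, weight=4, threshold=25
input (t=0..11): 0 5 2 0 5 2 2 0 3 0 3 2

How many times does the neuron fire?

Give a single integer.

Answer: 1

Derivation:
t=0: input=0 -> V=0
t=1: input=5 -> V=20
t=2: input=2 -> V=22
t=3: input=0 -> V=15
t=4: input=5 -> V=0 FIRE
t=5: input=2 -> V=8
t=6: input=2 -> V=13
t=7: input=0 -> V=9
t=8: input=3 -> V=18
t=9: input=0 -> V=12
t=10: input=3 -> V=20
t=11: input=2 -> V=22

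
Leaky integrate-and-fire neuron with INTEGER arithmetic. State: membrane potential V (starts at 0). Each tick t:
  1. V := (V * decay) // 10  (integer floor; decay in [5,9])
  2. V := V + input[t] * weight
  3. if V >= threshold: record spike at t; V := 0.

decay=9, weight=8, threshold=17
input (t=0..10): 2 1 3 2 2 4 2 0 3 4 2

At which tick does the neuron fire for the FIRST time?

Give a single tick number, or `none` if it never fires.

t=0: input=2 -> V=16
t=1: input=1 -> V=0 FIRE
t=2: input=3 -> V=0 FIRE
t=3: input=2 -> V=16
t=4: input=2 -> V=0 FIRE
t=5: input=4 -> V=0 FIRE
t=6: input=2 -> V=16
t=7: input=0 -> V=14
t=8: input=3 -> V=0 FIRE
t=9: input=4 -> V=0 FIRE
t=10: input=2 -> V=16

Answer: 1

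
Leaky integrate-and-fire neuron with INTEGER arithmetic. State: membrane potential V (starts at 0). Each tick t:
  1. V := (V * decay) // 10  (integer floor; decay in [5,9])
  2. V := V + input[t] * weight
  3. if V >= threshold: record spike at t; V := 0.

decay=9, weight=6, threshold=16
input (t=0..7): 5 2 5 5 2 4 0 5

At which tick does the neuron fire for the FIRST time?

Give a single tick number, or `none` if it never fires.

t=0: input=5 -> V=0 FIRE
t=1: input=2 -> V=12
t=2: input=5 -> V=0 FIRE
t=3: input=5 -> V=0 FIRE
t=4: input=2 -> V=12
t=5: input=4 -> V=0 FIRE
t=6: input=0 -> V=0
t=7: input=5 -> V=0 FIRE

Answer: 0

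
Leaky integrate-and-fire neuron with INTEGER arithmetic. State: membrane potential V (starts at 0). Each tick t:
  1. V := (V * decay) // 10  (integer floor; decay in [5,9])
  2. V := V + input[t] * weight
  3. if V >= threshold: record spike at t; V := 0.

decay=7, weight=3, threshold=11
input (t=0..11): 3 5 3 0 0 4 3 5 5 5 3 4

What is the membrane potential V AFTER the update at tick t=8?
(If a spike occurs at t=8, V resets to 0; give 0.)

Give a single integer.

t=0: input=3 -> V=9
t=1: input=5 -> V=0 FIRE
t=2: input=3 -> V=9
t=3: input=0 -> V=6
t=4: input=0 -> V=4
t=5: input=4 -> V=0 FIRE
t=6: input=3 -> V=9
t=7: input=5 -> V=0 FIRE
t=8: input=5 -> V=0 FIRE
t=9: input=5 -> V=0 FIRE
t=10: input=3 -> V=9
t=11: input=4 -> V=0 FIRE

Answer: 0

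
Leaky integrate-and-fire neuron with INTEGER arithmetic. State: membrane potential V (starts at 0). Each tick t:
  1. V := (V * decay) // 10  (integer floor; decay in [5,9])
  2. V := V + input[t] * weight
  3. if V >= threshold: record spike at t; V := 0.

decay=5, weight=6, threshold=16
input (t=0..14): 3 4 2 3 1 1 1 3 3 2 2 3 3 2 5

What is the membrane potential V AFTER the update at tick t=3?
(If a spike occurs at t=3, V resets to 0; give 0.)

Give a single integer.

Answer: 0

Derivation:
t=0: input=3 -> V=0 FIRE
t=1: input=4 -> V=0 FIRE
t=2: input=2 -> V=12
t=3: input=3 -> V=0 FIRE
t=4: input=1 -> V=6
t=5: input=1 -> V=9
t=6: input=1 -> V=10
t=7: input=3 -> V=0 FIRE
t=8: input=3 -> V=0 FIRE
t=9: input=2 -> V=12
t=10: input=2 -> V=0 FIRE
t=11: input=3 -> V=0 FIRE
t=12: input=3 -> V=0 FIRE
t=13: input=2 -> V=12
t=14: input=5 -> V=0 FIRE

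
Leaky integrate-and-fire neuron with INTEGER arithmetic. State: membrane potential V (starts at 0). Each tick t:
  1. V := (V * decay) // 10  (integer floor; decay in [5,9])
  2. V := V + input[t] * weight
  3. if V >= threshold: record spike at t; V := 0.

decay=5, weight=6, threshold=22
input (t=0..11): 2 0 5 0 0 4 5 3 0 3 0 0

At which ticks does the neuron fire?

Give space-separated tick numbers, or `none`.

t=0: input=2 -> V=12
t=1: input=0 -> V=6
t=2: input=5 -> V=0 FIRE
t=3: input=0 -> V=0
t=4: input=0 -> V=0
t=5: input=4 -> V=0 FIRE
t=6: input=5 -> V=0 FIRE
t=7: input=3 -> V=18
t=8: input=0 -> V=9
t=9: input=3 -> V=0 FIRE
t=10: input=0 -> V=0
t=11: input=0 -> V=0

Answer: 2 5 6 9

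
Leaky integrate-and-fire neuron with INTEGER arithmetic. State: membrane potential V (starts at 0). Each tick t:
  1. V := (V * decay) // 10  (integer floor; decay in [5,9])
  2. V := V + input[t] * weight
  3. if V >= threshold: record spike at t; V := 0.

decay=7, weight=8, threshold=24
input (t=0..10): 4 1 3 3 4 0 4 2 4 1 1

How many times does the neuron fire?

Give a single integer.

Answer: 6

Derivation:
t=0: input=4 -> V=0 FIRE
t=1: input=1 -> V=8
t=2: input=3 -> V=0 FIRE
t=3: input=3 -> V=0 FIRE
t=4: input=4 -> V=0 FIRE
t=5: input=0 -> V=0
t=6: input=4 -> V=0 FIRE
t=7: input=2 -> V=16
t=8: input=4 -> V=0 FIRE
t=9: input=1 -> V=8
t=10: input=1 -> V=13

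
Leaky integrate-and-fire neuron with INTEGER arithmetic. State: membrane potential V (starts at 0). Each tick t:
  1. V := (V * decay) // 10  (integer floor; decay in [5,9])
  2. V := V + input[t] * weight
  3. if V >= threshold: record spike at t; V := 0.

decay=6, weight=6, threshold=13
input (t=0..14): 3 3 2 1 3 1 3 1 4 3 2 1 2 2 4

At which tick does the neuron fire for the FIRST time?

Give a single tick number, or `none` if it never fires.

Answer: 0

Derivation:
t=0: input=3 -> V=0 FIRE
t=1: input=3 -> V=0 FIRE
t=2: input=2 -> V=12
t=3: input=1 -> V=0 FIRE
t=4: input=3 -> V=0 FIRE
t=5: input=1 -> V=6
t=6: input=3 -> V=0 FIRE
t=7: input=1 -> V=6
t=8: input=4 -> V=0 FIRE
t=9: input=3 -> V=0 FIRE
t=10: input=2 -> V=12
t=11: input=1 -> V=0 FIRE
t=12: input=2 -> V=12
t=13: input=2 -> V=0 FIRE
t=14: input=4 -> V=0 FIRE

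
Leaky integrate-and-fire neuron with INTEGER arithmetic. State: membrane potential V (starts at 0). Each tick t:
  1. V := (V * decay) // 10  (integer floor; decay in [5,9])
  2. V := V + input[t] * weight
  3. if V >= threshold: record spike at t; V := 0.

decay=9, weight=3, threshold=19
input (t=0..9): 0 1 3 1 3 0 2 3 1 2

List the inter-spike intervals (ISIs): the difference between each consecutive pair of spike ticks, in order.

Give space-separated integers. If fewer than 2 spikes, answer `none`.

t=0: input=0 -> V=0
t=1: input=1 -> V=3
t=2: input=3 -> V=11
t=3: input=1 -> V=12
t=4: input=3 -> V=0 FIRE
t=5: input=0 -> V=0
t=6: input=2 -> V=6
t=7: input=3 -> V=14
t=8: input=1 -> V=15
t=9: input=2 -> V=0 FIRE

Answer: 5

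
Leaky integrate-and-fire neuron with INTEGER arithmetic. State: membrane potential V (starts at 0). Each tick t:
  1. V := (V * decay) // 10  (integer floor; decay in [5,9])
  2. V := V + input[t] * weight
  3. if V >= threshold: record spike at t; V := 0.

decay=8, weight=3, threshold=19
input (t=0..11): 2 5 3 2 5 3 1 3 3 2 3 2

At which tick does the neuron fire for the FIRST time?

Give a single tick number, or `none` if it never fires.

t=0: input=2 -> V=6
t=1: input=5 -> V=0 FIRE
t=2: input=3 -> V=9
t=3: input=2 -> V=13
t=4: input=5 -> V=0 FIRE
t=5: input=3 -> V=9
t=6: input=1 -> V=10
t=7: input=3 -> V=17
t=8: input=3 -> V=0 FIRE
t=9: input=2 -> V=6
t=10: input=3 -> V=13
t=11: input=2 -> V=16

Answer: 1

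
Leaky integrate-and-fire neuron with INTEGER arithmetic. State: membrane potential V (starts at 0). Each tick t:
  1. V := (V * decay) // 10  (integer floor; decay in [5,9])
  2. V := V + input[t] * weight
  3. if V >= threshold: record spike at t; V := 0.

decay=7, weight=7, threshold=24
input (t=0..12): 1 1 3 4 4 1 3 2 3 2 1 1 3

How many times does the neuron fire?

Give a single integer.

Answer: 6

Derivation:
t=0: input=1 -> V=7
t=1: input=1 -> V=11
t=2: input=3 -> V=0 FIRE
t=3: input=4 -> V=0 FIRE
t=4: input=4 -> V=0 FIRE
t=5: input=1 -> V=7
t=6: input=3 -> V=0 FIRE
t=7: input=2 -> V=14
t=8: input=3 -> V=0 FIRE
t=9: input=2 -> V=14
t=10: input=1 -> V=16
t=11: input=1 -> V=18
t=12: input=3 -> V=0 FIRE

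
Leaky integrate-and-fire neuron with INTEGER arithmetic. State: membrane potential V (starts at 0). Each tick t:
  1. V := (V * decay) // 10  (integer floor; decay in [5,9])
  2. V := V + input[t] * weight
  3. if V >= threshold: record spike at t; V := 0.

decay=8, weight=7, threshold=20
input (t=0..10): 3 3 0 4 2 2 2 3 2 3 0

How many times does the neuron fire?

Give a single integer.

Answer: 6

Derivation:
t=0: input=3 -> V=0 FIRE
t=1: input=3 -> V=0 FIRE
t=2: input=0 -> V=0
t=3: input=4 -> V=0 FIRE
t=4: input=2 -> V=14
t=5: input=2 -> V=0 FIRE
t=6: input=2 -> V=14
t=7: input=3 -> V=0 FIRE
t=8: input=2 -> V=14
t=9: input=3 -> V=0 FIRE
t=10: input=0 -> V=0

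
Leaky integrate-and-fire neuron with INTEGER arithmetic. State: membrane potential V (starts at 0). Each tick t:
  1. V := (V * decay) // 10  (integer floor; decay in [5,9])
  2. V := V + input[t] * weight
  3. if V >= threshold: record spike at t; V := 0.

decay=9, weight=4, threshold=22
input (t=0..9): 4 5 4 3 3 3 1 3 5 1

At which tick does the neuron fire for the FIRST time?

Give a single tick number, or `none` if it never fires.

t=0: input=4 -> V=16
t=1: input=5 -> V=0 FIRE
t=2: input=4 -> V=16
t=3: input=3 -> V=0 FIRE
t=4: input=3 -> V=12
t=5: input=3 -> V=0 FIRE
t=6: input=1 -> V=4
t=7: input=3 -> V=15
t=8: input=5 -> V=0 FIRE
t=9: input=1 -> V=4

Answer: 1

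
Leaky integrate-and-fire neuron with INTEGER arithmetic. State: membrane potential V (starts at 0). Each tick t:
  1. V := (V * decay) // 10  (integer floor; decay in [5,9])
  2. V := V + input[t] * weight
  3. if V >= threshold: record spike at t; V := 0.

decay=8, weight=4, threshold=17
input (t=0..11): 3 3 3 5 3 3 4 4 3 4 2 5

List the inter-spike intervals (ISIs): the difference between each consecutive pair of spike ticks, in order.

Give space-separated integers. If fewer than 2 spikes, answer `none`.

t=0: input=3 -> V=12
t=1: input=3 -> V=0 FIRE
t=2: input=3 -> V=12
t=3: input=5 -> V=0 FIRE
t=4: input=3 -> V=12
t=5: input=3 -> V=0 FIRE
t=6: input=4 -> V=16
t=7: input=4 -> V=0 FIRE
t=8: input=3 -> V=12
t=9: input=4 -> V=0 FIRE
t=10: input=2 -> V=8
t=11: input=5 -> V=0 FIRE

Answer: 2 2 2 2 2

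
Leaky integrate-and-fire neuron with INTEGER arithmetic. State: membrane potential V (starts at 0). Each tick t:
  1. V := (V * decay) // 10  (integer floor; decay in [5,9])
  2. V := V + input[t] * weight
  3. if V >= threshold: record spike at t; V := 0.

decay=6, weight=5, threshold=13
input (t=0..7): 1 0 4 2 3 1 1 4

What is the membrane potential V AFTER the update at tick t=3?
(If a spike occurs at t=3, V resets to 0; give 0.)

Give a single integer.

t=0: input=1 -> V=5
t=1: input=0 -> V=3
t=2: input=4 -> V=0 FIRE
t=3: input=2 -> V=10
t=4: input=3 -> V=0 FIRE
t=5: input=1 -> V=5
t=6: input=1 -> V=8
t=7: input=4 -> V=0 FIRE

Answer: 10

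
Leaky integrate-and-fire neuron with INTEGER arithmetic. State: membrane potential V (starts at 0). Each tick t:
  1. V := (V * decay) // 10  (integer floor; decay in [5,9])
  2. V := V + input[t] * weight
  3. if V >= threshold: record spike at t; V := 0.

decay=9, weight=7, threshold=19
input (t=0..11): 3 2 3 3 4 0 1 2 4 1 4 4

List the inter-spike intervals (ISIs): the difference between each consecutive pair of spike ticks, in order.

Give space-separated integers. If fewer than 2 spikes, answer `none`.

Answer: 2 1 1 3 1 2 1

Derivation:
t=0: input=3 -> V=0 FIRE
t=1: input=2 -> V=14
t=2: input=3 -> V=0 FIRE
t=3: input=3 -> V=0 FIRE
t=4: input=4 -> V=0 FIRE
t=5: input=0 -> V=0
t=6: input=1 -> V=7
t=7: input=2 -> V=0 FIRE
t=8: input=4 -> V=0 FIRE
t=9: input=1 -> V=7
t=10: input=4 -> V=0 FIRE
t=11: input=4 -> V=0 FIRE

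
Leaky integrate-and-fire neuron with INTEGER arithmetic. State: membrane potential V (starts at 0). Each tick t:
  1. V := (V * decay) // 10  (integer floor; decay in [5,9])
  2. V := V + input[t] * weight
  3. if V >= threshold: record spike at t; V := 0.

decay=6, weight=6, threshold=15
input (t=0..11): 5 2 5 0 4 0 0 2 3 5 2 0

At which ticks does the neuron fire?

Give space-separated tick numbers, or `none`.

t=0: input=5 -> V=0 FIRE
t=1: input=2 -> V=12
t=2: input=5 -> V=0 FIRE
t=3: input=0 -> V=0
t=4: input=4 -> V=0 FIRE
t=5: input=0 -> V=0
t=6: input=0 -> V=0
t=7: input=2 -> V=12
t=8: input=3 -> V=0 FIRE
t=9: input=5 -> V=0 FIRE
t=10: input=2 -> V=12
t=11: input=0 -> V=7

Answer: 0 2 4 8 9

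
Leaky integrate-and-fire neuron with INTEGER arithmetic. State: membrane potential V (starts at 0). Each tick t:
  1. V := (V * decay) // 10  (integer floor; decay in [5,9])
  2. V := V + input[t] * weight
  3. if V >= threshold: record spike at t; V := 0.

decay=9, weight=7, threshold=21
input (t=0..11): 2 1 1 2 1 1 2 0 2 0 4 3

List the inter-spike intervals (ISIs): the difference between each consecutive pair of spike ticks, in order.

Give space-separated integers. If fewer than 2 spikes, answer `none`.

t=0: input=2 -> V=14
t=1: input=1 -> V=19
t=2: input=1 -> V=0 FIRE
t=3: input=2 -> V=14
t=4: input=1 -> V=19
t=5: input=1 -> V=0 FIRE
t=6: input=2 -> V=14
t=7: input=0 -> V=12
t=8: input=2 -> V=0 FIRE
t=9: input=0 -> V=0
t=10: input=4 -> V=0 FIRE
t=11: input=3 -> V=0 FIRE

Answer: 3 3 2 1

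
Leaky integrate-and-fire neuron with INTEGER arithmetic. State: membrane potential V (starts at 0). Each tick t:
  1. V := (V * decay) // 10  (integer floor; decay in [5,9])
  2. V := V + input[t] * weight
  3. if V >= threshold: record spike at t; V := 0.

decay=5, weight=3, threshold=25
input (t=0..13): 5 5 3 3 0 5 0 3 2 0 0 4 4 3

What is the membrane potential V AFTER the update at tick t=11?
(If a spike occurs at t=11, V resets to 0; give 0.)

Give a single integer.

Answer: 13

Derivation:
t=0: input=5 -> V=15
t=1: input=5 -> V=22
t=2: input=3 -> V=20
t=3: input=3 -> V=19
t=4: input=0 -> V=9
t=5: input=5 -> V=19
t=6: input=0 -> V=9
t=7: input=3 -> V=13
t=8: input=2 -> V=12
t=9: input=0 -> V=6
t=10: input=0 -> V=3
t=11: input=4 -> V=13
t=12: input=4 -> V=18
t=13: input=3 -> V=18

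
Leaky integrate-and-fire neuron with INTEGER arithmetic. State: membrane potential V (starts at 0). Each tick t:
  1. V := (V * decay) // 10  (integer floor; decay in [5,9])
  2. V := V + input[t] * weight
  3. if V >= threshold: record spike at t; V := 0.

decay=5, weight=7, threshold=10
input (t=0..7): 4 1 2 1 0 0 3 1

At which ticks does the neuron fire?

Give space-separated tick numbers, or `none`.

t=0: input=4 -> V=0 FIRE
t=1: input=1 -> V=7
t=2: input=2 -> V=0 FIRE
t=3: input=1 -> V=7
t=4: input=0 -> V=3
t=5: input=0 -> V=1
t=6: input=3 -> V=0 FIRE
t=7: input=1 -> V=7

Answer: 0 2 6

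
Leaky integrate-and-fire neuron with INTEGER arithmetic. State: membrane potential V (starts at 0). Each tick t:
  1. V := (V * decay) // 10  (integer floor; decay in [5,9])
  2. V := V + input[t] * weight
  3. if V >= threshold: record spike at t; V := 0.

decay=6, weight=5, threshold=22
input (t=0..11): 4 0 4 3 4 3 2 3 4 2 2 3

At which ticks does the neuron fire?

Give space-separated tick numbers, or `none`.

t=0: input=4 -> V=20
t=1: input=0 -> V=12
t=2: input=4 -> V=0 FIRE
t=3: input=3 -> V=15
t=4: input=4 -> V=0 FIRE
t=5: input=3 -> V=15
t=6: input=2 -> V=19
t=7: input=3 -> V=0 FIRE
t=8: input=4 -> V=20
t=9: input=2 -> V=0 FIRE
t=10: input=2 -> V=10
t=11: input=3 -> V=21

Answer: 2 4 7 9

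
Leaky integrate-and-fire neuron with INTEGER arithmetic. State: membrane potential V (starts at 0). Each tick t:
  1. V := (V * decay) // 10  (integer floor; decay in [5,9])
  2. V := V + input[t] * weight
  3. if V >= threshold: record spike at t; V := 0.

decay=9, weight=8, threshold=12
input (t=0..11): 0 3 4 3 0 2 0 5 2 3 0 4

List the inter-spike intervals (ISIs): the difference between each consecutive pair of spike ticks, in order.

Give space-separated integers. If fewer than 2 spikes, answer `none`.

t=0: input=0 -> V=0
t=1: input=3 -> V=0 FIRE
t=2: input=4 -> V=0 FIRE
t=3: input=3 -> V=0 FIRE
t=4: input=0 -> V=0
t=5: input=2 -> V=0 FIRE
t=6: input=0 -> V=0
t=7: input=5 -> V=0 FIRE
t=8: input=2 -> V=0 FIRE
t=9: input=3 -> V=0 FIRE
t=10: input=0 -> V=0
t=11: input=4 -> V=0 FIRE

Answer: 1 1 2 2 1 1 2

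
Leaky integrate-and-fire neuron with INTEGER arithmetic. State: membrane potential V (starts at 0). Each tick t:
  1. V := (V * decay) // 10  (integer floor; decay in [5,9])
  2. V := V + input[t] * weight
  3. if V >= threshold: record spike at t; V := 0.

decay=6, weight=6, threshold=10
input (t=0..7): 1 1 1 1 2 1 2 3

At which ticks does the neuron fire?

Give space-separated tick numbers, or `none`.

t=0: input=1 -> V=6
t=1: input=1 -> V=9
t=2: input=1 -> V=0 FIRE
t=3: input=1 -> V=6
t=4: input=2 -> V=0 FIRE
t=5: input=1 -> V=6
t=6: input=2 -> V=0 FIRE
t=7: input=3 -> V=0 FIRE

Answer: 2 4 6 7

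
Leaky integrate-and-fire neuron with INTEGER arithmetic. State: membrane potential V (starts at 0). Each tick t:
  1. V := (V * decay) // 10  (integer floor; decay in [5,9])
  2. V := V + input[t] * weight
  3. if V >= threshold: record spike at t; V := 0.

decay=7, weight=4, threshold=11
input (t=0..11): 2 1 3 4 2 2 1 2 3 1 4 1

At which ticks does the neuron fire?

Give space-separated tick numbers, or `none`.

t=0: input=2 -> V=8
t=1: input=1 -> V=9
t=2: input=3 -> V=0 FIRE
t=3: input=4 -> V=0 FIRE
t=4: input=2 -> V=8
t=5: input=2 -> V=0 FIRE
t=6: input=1 -> V=4
t=7: input=2 -> V=10
t=8: input=3 -> V=0 FIRE
t=9: input=1 -> V=4
t=10: input=4 -> V=0 FIRE
t=11: input=1 -> V=4

Answer: 2 3 5 8 10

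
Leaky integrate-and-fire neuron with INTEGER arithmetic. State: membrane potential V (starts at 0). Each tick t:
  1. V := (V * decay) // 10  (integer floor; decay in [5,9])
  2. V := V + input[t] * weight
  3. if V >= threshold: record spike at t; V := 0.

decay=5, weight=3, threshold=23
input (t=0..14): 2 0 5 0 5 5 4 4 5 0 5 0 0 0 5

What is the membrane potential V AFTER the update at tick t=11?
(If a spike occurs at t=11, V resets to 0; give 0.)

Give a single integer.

Answer: 7

Derivation:
t=0: input=2 -> V=6
t=1: input=0 -> V=3
t=2: input=5 -> V=16
t=3: input=0 -> V=8
t=4: input=5 -> V=19
t=5: input=5 -> V=0 FIRE
t=6: input=4 -> V=12
t=7: input=4 -> V=18
t=8: input=5 -> V=0 FIRE
t=9: input=0 -> V=0
t=10: input=5 -> V=15
t=11: input=0 -> V=7
t=12: input=0 -> V=3
t=13: input=0 -> V=1
t=14: input=5 -> V=15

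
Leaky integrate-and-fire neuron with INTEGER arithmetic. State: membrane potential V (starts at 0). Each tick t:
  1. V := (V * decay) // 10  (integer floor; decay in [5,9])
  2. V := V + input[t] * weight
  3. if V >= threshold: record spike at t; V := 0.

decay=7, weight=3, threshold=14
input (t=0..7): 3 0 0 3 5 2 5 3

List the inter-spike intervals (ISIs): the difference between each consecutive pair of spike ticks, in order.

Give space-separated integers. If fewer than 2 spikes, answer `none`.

t=0: input=3 -> V=9
t=1: input=0 -> V=6
t=2: input=0 -> V=4
t=3: input=3 -> V=11
t=4: input=5 -> V=0 FIRE
t=5: input=2 -> V=6
t=6: input=5 -> V=0 FIRE
t=7: input=3 -> V=9

Answer: 2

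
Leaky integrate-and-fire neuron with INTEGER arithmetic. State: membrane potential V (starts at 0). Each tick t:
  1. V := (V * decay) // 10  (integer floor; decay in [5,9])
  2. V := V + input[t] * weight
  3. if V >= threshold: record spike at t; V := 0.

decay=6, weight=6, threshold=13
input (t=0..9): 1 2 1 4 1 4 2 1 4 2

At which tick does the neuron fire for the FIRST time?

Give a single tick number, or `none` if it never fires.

t=0: input=1 -> V=6
t=1: input=2 -> V=0 FIRE
t=2: input=1 -> V=6
t=3: input=4 -> V=0 FIRE
t=4: input=1 -> V=6
t=5: input=4 -> V=0 FIRE
t=6: input=2 -> V=12
t=7: input=1 -> V=0 FIRE
t=8: input=4 -> V=0 FIRE
t=9: input=2 -> V=12

Answer: 1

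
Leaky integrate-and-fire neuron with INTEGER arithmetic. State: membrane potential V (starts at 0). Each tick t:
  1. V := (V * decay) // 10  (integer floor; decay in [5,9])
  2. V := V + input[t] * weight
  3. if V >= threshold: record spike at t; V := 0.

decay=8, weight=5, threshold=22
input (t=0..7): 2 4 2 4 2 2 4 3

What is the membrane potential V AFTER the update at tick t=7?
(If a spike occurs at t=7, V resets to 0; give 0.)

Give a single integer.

t=0: input=2 -> V=10
t=1: input=4 -> V=0 FIRE
t=2: input=2 -> V=10
t=3: input=4 -> V=0 FIRE
t=4: input=2 -> V=10
t=5: input=2 -> V=18
t=6: input=4 -> V=0 FIRE
t=7: input=3 -> V=15

Answer: 15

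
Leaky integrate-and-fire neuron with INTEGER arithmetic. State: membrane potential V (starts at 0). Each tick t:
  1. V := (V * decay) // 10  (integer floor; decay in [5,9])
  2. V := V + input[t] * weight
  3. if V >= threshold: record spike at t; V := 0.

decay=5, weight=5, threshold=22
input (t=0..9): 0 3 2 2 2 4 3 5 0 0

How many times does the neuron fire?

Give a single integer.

Answer: 2

Derivation:
t=0: input=0 -> V=0
t=1: input=3 -> V=15
t=2: input=2 -> V=17
t=3: input=2 -> V=18
t=4: input=2 -> V=19
t=5: input=4 -> V=0 FIRE
t=6: input=3 -> V=15
t=7: input=5 -> V=0 FIRE
t=8: input=0 -> V=0
t=9: input=0 -> V=0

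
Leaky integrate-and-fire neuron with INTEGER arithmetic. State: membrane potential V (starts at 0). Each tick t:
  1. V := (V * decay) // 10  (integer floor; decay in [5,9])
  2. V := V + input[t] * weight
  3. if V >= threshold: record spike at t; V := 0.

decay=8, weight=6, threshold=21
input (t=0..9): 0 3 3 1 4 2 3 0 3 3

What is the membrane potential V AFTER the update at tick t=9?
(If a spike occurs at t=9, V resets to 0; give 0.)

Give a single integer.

Answer: 0

Derivation:
t=0: input=0 -> V=0
t=1: input=3 -> V=18
t=2: input=3 -> V=0 FIRE
t=3: input=1 -> V=6
t=4: input=4 -> V=0 FIRE
t=5: input=2 -> V=12
t=6: input=3 -> V=0 FIRE
t=7: input=0 -> V=0
t=8: input=3 -> V=18
t=9: input=3 -> V=0 FIRE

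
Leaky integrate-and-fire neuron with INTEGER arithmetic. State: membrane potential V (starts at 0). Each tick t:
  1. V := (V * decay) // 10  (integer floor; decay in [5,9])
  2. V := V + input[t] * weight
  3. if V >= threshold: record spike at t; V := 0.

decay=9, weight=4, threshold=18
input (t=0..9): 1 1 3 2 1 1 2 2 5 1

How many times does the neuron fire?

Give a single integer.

t=0: input=1 -> V=4
t=1: input=1 -> V=7
t=2: input=3 -> V=0 FIRE
t=3: input=2 -> V=8
t=4: input=1 -> V=11
t=5: input=1 -> V=13
t=6: input=2 -> V=0 FIRE
t=7: input=2 -> V=8
t=8: input=5 -> V=0 FIRE
t=9: input=1 -> V=4

Answer: 3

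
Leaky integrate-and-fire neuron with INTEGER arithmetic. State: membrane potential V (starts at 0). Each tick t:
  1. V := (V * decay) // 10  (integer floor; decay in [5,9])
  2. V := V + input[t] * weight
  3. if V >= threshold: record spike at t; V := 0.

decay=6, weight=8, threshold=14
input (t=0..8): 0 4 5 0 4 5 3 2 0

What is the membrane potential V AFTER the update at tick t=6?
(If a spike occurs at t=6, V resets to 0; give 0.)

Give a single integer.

Answer: 0

Derivation:
t=0: input=0 -> V=0
t=1: input=4 -> V=0 FIRE
t=2: input=5 -> V=0 FIRE
t=3: input=0 -> V=0
t=4: input=4 -> V=0 FIRE
t=5: input=5 -> V=0 FIRE
t=6: input=3 -> V=0 FIRE
t=7: input=2 -> V=0 FIRE
t=8: input=0 -> V=0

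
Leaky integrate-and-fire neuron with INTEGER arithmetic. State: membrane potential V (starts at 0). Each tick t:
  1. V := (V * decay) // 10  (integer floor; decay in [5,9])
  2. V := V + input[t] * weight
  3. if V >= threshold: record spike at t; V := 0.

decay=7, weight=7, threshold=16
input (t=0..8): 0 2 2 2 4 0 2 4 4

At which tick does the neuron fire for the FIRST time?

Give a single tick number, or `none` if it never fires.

Answer: 2

Derivation:
t=0: input=0 -> V=0
t=1: input=2 -> V=14
t=2: input=2 -> V=0 FIRE
t=3: input=2 -> V=14
t=4: input=4 -> V=0 FIRE
t=5: input=0 -> V=0
t=6: input=2 -> V=14
t=7: input=4 -> V=0 FIRE
t=8: input=4 -> V=0 FIRE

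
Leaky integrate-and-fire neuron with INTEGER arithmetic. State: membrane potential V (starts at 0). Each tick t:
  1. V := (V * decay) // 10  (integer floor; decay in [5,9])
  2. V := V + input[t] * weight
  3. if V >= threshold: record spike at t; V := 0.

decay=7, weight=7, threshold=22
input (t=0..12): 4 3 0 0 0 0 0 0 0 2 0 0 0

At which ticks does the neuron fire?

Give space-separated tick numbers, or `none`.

t=0: input=4 -> V=0 FIRE
t=1: input=3 -> V=21
t=2: input=0 -> V=14
t=3: input=0 -> V=9
t=4: input=0 -> V=6
t=5: input=0 -> V=4
t=6: input=0 -> V=2
t=7: input=0 -> V=1
t=8: input=0 -> V=0
t=9: input=2 -> V=14
t=10: input=0 -> V=9
t=11: input=0 -> V=6
t=12: input=0 -> V=4

Answer: 0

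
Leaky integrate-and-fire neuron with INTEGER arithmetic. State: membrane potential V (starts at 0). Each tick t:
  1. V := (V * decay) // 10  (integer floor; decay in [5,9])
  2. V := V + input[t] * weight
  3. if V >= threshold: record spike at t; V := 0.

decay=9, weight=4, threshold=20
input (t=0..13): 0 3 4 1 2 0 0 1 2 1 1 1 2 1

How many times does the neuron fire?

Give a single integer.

Answer: 2

Derivation:
t=0: input=0 -> V=0
t=1: input=3 -> V=12
t=2: input=4 -> V=0 FIRE
t=3: input=1 -> V=4
t=4: input=2 -> V=11
t=5: input=0 -> V=9
t=6: input=0 -> V=8
t=7: input=1 -> V=11
t=8: input=2 -> V=17
t=9: input=1 -> V=19
t=10: input=1 -> V=0 FIRE
t=11: input=1 -> V=4
t=12: input=2 -> V=11
t=13: input=1 -> V=13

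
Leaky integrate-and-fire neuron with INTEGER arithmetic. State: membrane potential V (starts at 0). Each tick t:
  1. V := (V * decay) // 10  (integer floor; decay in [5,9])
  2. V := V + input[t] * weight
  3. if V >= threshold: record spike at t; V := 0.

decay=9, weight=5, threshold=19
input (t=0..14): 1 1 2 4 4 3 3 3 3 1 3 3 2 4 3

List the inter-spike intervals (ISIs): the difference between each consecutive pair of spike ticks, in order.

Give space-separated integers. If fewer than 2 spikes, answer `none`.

t=0: input=1 -> V=5
t=1: input=1 -> V=9
t=2: input=2 -> V=18
t=3: input=4 -> V=0 FIRE
t=4: input=4 -> V=0 FIRE
t=5: input=3 -> V=15
t=6: input=3 -> V=0 FIRE
t=7: input=3 -> V=15
t=8: input=3 -> V=0 FIRE
t=9: input=1 -> V=5
t=10: input=3 -> V=0 FIRE
t=11: input=3 -> V=15
t=12: input=2 -> V=0 FIRE
t=13: input=4 -> V=0 FIRE
t=14: input=3 -> V=15

Answer: 1 2 2 2 2 1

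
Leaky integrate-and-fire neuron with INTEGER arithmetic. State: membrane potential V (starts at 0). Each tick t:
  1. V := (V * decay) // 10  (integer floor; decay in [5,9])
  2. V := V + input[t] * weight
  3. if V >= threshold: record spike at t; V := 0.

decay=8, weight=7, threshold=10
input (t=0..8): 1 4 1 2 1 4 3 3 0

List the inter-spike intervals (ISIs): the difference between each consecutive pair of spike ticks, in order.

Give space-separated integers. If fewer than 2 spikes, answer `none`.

t=0: input=1 -> V=7
t=1: input=4 -> V=0 FIRE
t=2: input=1 -> V=7
t=3: input=2 -> V=0 FIRE
t=4: input=1 -> V=7
t=5: input=4 -> V=0 FIRE
t=6: input=3 -> V=0 FIRE
t=7: input=3 -> V=0 FIRE
t=8: input=0 -> V=0

Answer: 2 2 1 1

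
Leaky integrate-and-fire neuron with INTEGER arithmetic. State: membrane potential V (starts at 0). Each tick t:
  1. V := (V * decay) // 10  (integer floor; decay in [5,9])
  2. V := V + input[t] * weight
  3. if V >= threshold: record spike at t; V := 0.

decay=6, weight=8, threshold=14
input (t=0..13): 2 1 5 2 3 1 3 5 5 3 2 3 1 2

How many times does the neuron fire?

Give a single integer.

Answer: 11

Derivation:
t=0: input=2 -> V=0 FIRE
t=1: input=1 -> V=8
t=2: input=5 -> V=0 FIRE
t=3: input=2 -> V=0 FIRE
t=4: input=3 -> V=0 FIRE
t=5: input=1 -> V=8
t=6: input=3 -> V=0 FIRE
t=7: input=5 -> V=0 FIRE
t=8: input=5 -> V=0 FIRE
t=9: input=3 -> V=0 FIRE
t=10: input=2 -> V=0 FIRE
t=11: input=3 -> V=0 FIRE
t=12: input=1 -> V=8
t=13: input=2 -> V=0 FIRE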